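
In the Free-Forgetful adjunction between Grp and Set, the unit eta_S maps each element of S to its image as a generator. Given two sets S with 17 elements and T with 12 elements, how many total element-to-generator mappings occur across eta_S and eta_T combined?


The unit eta_X: X -> U(F(X)) of the Free-Forgetful adjunction
maps each element of X to a generator of F(X). For X = S + T (disjoint
union in Set), |S + T| = |S| + |T|.
Total mappings = 17 + 12 = 29.

29


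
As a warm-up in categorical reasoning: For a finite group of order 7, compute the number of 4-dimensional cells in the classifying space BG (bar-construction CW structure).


In the bar-construction CW model of BG, the n-cells are indexed by
n-tuples [g_1|...|g_n] of non-identity elements of G (degenerate
simplices with some g_i = e do not contribute cells), so there are
(|G| - 1)^n n-cells.
For dim = 4 with |G| = 7:
cells = (7 - 1)^4 = 6^4 = 1296

1296


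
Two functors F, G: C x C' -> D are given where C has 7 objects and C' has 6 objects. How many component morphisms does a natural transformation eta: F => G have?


A natural transformation eta: F => G assigns one component morphism per
object of the domain category.
The domain is the product category C x C', so
|Ob(C x C')| = |Ob(C)| * |Ob(C')| = 7 * 6 = 42.
Therefore eta has 42 component morphisms.

42


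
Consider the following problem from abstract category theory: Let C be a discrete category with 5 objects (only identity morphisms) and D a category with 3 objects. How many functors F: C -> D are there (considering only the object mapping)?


A functor from a discrete category C to D is determined by
where each object maps. Each of the 5 objects of C can map
to any of the 3 objects of D independently.
Number of functors = 3^5 = 243

243


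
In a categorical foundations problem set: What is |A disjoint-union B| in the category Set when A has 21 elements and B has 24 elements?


In Set, the coproduct A + B is the disjoint union.
|A + B| = |A| + |B| = 21 + 24 = 45

45


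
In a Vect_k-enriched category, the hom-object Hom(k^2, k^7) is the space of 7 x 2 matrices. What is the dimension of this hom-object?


In Vect-enriched categories, Hom(k^n, k^m) is the space of m x n matrices.
dim(Hom(k^2, k^7)) = 7 * 2 = 14

14


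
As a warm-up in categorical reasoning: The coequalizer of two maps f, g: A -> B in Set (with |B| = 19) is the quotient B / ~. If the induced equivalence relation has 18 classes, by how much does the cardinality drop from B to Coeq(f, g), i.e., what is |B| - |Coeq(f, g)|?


The coequalizer Coeq(f, g) = B / ~ has one element per equivalence class.
|B| = 19, |Coeq(f, g)| = 18.
|B| - |Coeq(f, g)| = 19 - 18 = 1.

1


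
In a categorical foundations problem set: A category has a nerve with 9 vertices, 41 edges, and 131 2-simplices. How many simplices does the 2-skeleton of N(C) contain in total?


The 2-skeleton of the nerve N(C) consists of simplices in dimensions 0, 1, 2:
  |N(C)_0| = 9 (objects)
  |N(C)_1| = 41 (morphisms)
  |N(C)_2| = 131 (composable pairs)
Total = 9 + 41 + 131 = 181

181


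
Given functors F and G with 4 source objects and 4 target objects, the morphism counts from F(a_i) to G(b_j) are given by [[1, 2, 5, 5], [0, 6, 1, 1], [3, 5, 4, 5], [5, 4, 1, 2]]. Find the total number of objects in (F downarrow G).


Objects of (F downarrow G) are triples (a, b, h: F(a)->G(b)).
The count equals the sum of all entries in the hom-matrix.
sum(row 0) = 13
sum(row 1) = 8
sum(row 2) = 17
sum(row 3) = 12
Grand total = 50

50


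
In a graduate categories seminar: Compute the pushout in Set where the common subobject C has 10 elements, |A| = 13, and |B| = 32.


The pushout A +_C B identifies the images of C in A and B.
|A +_C B| = |A| + |B| - |C| (for injections).
= 13 + 32 - 10 = 35

35


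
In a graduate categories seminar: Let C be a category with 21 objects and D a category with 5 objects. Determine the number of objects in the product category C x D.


The product category C x D has objects that are pairs (c, d).
Number of pairs = |Ob(C)| * |Ob(D)| = 21 * 5 = 105

105


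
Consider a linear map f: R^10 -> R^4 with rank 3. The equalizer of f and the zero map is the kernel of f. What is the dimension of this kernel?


The equalizer of f and the zero map is ker(f).
By the rank-nullity theorem: dim(ker(f)) = dim(domain) - rank(f).
dim(ker(f)) = 10 - 3 = 7

7


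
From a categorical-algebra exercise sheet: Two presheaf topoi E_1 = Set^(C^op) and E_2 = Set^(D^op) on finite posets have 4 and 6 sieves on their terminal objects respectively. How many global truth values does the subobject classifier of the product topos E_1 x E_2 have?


In a product of presheaf topoi E_1 x E_2, the subobject classifier
is Omega = Omega_1 x Omega_2 (componentwise), so
|Omega(top)| = |Omega_1(top_1)| * |Omega_2(top_2)|.
= 4 * 6 = 24.

24


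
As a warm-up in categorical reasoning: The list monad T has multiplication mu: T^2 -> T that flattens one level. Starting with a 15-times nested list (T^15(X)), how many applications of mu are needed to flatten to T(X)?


Each application of mu: T^2 -> T removes one layer of nesting.
Starting at depth 15 (i.e., T^15(X)), we need to reach T(X).
Number of mu applications = 15 - 1 = 14

14


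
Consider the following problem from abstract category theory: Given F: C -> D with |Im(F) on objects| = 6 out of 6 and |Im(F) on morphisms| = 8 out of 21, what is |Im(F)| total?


The image of F consists of distinct objects and distinct morphisms.
|Im(F)| on objects = 6
|Im(F)| on morphisms = 8
Total image cardinality = 6 + 8 = 14

14


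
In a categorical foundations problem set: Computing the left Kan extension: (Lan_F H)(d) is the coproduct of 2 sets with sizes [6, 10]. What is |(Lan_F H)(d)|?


Pointwise, the left Kan extension (Lan_F H)(d) is the colimit, indexed
by the comma category (F downarrow d), of H composed with the
projection (F downarrow d) -> C. Here that colimit is given
as a coproduct (disjoint union) of sets, so its cardinality is the
sum of the sizes of the summands.
Coproduct of sets with sizes: 6 + 10
= 16

16


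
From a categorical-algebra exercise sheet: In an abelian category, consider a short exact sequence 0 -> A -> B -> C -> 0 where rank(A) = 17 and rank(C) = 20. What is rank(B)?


For a short exact sequence 0 -> A -> B -> C -> 0,
rank is additive: rank(B) = rank(A) + rank(C).
rank(B) = 17 + 20 = 37

37


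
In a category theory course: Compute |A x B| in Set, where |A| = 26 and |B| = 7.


In Set, the product A x B is the Cartesian product.
By the universal property, |A x B| = |A| * |B|.
|A x B| = 26 * 7 = 182

182


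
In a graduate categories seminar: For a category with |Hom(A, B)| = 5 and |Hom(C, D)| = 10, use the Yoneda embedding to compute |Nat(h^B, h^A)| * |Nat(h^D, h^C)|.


By the Yoneda lemma, Nat(h^B, h^A) is isomorphic to Hom(A, B),
so |Nat(h^B, h^A)| = |Hom(A, B)| and |Nat(h^D, h^C)| = |Hom(C, D)|.
|Hom(A, B)| = 5, |Hom(C, D)| = 10.
|Nat(h^B, h^A) x Nat(h^D, h^C)| = 5 * 10 = 50

50


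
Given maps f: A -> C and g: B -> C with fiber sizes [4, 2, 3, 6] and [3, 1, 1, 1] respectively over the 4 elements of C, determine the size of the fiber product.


The pullback A x_C B consists of pairs (a, b) with f(a) = g(b).
For each element c in C, the fiber product has |f^-1(c)| * |g^-1(c)| elements.
Summing over C: 4 * 3 + 2 * 1 + 3 * 1 + 6 * 1
= 12 + 2 + 3 + 6 = 23

23


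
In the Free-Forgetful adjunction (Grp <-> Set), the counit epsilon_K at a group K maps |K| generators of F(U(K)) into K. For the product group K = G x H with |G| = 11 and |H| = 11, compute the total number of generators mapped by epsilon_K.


The counit epsilon_K: F(U(K)) -> K of the Free-Forgetful adjunction
maps |K| generators of F(U(K)) into K. For K = G x H (the product group),
|G x H| = |G| * |H|.
Total generators mapped = 11 * 11 = 121.

121


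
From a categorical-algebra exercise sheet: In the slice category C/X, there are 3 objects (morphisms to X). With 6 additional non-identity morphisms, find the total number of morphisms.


In the slice category C/X, objects are morphisms to X.
Identity morphisms: 3 (one per object of C/X).
Non-identity morphisms: 6.
Total = 3 + 6 = 9

9


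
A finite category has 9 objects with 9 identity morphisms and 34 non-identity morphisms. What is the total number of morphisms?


Each object has an identity morphism, giving 9 identities.
Adding the 34 non-identity morphisms:
Total = 9 + 34 = 43

43


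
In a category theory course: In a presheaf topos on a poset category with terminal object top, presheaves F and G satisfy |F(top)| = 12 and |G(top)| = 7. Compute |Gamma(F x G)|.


Global sections of a presheaf on a poset with terminal top satisfy
Gamma(H) ~ H(top). Presheaves admit pointwise products, so
(F x G)(top) = F(top) x G(top) (Cartesian product).
|Gamma(F x G)| = |F(top)| * |G(top)| = 12 * 7 = 84.

84


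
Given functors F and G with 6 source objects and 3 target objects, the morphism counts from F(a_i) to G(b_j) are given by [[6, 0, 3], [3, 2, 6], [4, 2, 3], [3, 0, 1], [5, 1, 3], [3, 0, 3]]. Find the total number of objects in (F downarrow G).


Objects of (F downarrow G) are triples (a, b, h: F(a)->G(b)).
The count equals the sum of all entries in the hom-matrix.
sum(row 0) = 9
sum(row 1) = 11
sum(row 2) = 9
sum(row 3) = 4
sum(row 4) = 9
sum(row 5) = 6
Grand total = 48

48


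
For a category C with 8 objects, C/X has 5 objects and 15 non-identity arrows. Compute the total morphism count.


In the slice category C/X, objects are morphisms to X.
Identity morphisms: 5 (one per object of C/X).
Non-identity morphisms: 15.
Total = 5 + 15 = 20

20


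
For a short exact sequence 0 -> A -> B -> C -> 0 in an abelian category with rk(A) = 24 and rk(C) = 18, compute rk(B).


For a short exact sequence 0 -> A -> B -> C -> 0,
rank is additive: rank(B) = rank(A) + rank(C).
rank(B) = 24 + 18 = 42

42


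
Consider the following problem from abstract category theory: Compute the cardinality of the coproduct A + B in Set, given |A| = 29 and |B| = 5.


In Set, the coproduct A + B is the disjoint union.
|A + B| = |A| + |B| = 29 + 5 = 34

34


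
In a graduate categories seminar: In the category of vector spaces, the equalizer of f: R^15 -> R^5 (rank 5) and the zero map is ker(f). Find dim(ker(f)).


The equalizer of f and the zero map is ker(f).
By the rank-nullity theorem: dim(ker(f)) = dim(domain) - rank(f).
dim(ker(f)) = 15 - 5 = 10

10


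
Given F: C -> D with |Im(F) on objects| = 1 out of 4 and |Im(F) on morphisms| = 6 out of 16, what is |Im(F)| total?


The image of F consists of distinct objects and distinct morphisms.
|Im(F)| on objects = 1
|Im(F)| on morphisms = 6
Total image cardinality = 1 + 6 = 7

7


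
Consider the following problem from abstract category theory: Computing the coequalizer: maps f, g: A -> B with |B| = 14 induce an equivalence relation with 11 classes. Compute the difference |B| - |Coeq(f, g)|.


The coequalizer Coeq(f, g) = B / ~ has one element per equivalence class.
|B| = 14, |Coeq(f, g)| = 11.
|B| - |Coeq(f, g)| = 14 - 11 = 3.

3


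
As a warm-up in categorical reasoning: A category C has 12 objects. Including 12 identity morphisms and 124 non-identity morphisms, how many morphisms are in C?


Each object has an identity morphism, giving 12 identities.
Adding the 124 non-identity morphisms:
Total = 12 + 124 = 136

136


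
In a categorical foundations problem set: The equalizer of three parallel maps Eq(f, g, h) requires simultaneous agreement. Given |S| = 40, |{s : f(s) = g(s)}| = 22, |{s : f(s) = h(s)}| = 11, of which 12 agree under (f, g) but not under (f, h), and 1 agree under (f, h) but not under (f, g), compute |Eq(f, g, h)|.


Eq(f, g, h) is the triple-agreement set: points in S where all three
maps take the same value. Using inclusion-exclusion on the pairwise data:
Pair (f, g) agrees on 22 points; pair (f, h) on 11 points.
Points agreeing under (f, g) but not (f, h) = 12; under (f, h) but not (f, g) = 1.
Triple-agreement = agreement-in-(f, g) minus points that agree under (f, g) but not (f, h):
|Eq(f, g, h)| = 22 - 12 = 10
(cross-check via (f, h): 11 - 1 = 10.)

10


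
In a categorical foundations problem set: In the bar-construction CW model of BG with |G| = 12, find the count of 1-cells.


In the bar-construction CW model of BG, the n-cells are indexed by
n-tuples [g_1|...|g_n] of non-identity elements of G (degenerate
simplices with some g_i = e do not contribute cells), so there are
(|G| - 1)^n n-cells.
For dim = 1 with |G| = 12:
cells = (12 - 1)^1 = 11^1 = 11

11


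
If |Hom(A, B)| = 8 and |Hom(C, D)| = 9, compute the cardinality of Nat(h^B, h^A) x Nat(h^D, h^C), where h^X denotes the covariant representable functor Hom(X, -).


By the Yoneda lemma, Nat(h^B, h^A) is isomorphic to Hom(A, B),
so |Nat(h^B, h^A)| = |Hom(A, B)| and |Nat(h^D, h^C)| = |Hom(C, D)|.
|Hom(A, B)| = 8, |Hom(C, D)| = 9.
|Nat(h^B, h^A) x Nat(h^D, h^C)| = 8 * 9 = 72

72


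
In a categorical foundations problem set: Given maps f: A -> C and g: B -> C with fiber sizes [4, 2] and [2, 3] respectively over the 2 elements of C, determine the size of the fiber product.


The pullback A x_C B consists of pairs (a, b) with f(a) = g(b).
For each element c in C, the fiber product has |f^-1(c)| * |g^-1(c)| elements.
Summing over C: 4 * 2 + 2 * 3
= 8 + 6 = 14

14


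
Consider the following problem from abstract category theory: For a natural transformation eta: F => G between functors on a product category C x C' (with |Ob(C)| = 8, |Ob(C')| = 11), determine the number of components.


A natural transformation eta: F => G assigns one component morphism per
object of the domain category.
The domain is the product category C x C', so
|Ob(C x C')| = |Ob(C)| * |Ob(C')| = 8 * 11 = 88.
Therefore eta has 88 component morphisms.

88


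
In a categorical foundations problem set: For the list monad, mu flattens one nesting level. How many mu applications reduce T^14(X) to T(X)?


Each application of mu: T^2 -> T removes one layer of nesting.
Starting at depth 14 (i.e., T^14(X)), we need to reach T(X).
Number of mu applications = 14 - 1 = 13

13


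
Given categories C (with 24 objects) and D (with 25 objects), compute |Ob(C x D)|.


The product category C x D has objects that are pairs (c, d).
Number of pairs = |Ob(C)| * |Ob(D)| = 24 * 25 = 600

600


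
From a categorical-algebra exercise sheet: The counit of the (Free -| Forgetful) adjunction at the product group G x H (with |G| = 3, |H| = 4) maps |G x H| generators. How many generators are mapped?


The counit epsilon_K: F(U(K)) -> K of the Free-Forgetful adjunction
maps |K| generators of F(U(K)) into K. For K = G x H (the product group),
|G x H| = |G| * |H|.
Total generators mapped = 3 * 4 = 12.

12


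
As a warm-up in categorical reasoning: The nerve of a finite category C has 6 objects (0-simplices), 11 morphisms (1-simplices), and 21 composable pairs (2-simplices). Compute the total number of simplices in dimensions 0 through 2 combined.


The 2-skeleton of the nerve N(C) consists of simplices in dimensions 0, 1, 2:
  |N(C)_0| = 6 (objects)
  |N(C)_1| = 11 (morphisms)
  |N(C)_2| = 21 (composable pairs)
Total = 6 + 11 + 21 = 38

38


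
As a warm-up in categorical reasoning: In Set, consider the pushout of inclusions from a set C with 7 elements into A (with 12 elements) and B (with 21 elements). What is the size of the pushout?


The pushout A +_C B identifies the images of C in A and B.
|A +_C B| = |A| + |B| - |C| (for injections).
= 12 + 21 - 7 = 26

26


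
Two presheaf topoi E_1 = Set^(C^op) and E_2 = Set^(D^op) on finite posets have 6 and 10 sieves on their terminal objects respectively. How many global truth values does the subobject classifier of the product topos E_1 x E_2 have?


In a product of presheaf topoi E_1 x E_2, the subobject classifier
is Omega = Omega_1 x Omega_2 (componentwise), so
|Omega(top)| = |Omega_1(top_1)| * |Omega_2(top_2)|.
= 6 * 10 = 60.

60


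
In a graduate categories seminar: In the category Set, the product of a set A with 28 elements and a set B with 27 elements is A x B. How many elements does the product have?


In Set, the product A x B is the Cartesian product.
By the universal property, |A x B| = |A| * |B|.
|A x B| = 28 * 27 = 756

756


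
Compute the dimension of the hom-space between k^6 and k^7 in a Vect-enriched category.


In Vect-enriched categories, Hom(k^n, k^m) is the space of m x n matrices.
dim(Hom(k^6, k^7)) = 7 * 6 = 42

42


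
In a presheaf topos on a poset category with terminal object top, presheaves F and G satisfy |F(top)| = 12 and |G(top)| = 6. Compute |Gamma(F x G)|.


Global sections of a presheaf on a poset with terminal top satisfy
Gamma(H) ~ H(top). Presheaves admit pointwise products, so
(F x G)(top) = F(top) x G(top) (Cartesian product).
|Gamma(F x G)| = |F(top)| * |G(top)| = 12 * 6 = 72.

72


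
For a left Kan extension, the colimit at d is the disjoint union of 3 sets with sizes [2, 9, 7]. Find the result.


Pointwise, the left Kan extension (Lan_F H)(d) is the colimit, indexed
by the comma category (F downarrow d), of H composed with the
projection (F downarrow d) -> C. Here that colimit is given
as a coproduct (disjoint union) of sets, so its cardinality is the
sum of the sizes of the summands.
Coproduct of sets with sizes: 2 + 9 + 7
= 18

18


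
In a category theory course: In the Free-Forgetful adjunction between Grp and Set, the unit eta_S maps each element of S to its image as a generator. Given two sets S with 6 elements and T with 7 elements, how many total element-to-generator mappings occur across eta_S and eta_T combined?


The unit eta_X: X -> U(F(X)) of the Free-Forgetful adjunction
maps each element of X to a generator of F(X). For X = S + T (disjoint
union in Set), |S + T| = |S| + |T|.
Total mappings = 6 + 7 = 13.

13


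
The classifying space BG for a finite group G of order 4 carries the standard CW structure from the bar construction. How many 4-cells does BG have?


In the bar-construction CW model of BG, the n-cells are indexed by
n-tuples [g_1|...|g_n] of non-identity elements of G (degenerate
simplices with some g_i = e do not contribute cells), so there are
(|G| - 1)^n n-cells.
For dim = 4 with |G| = 4:
cells = (4 - 1)^4 = 3^4 = 81

81


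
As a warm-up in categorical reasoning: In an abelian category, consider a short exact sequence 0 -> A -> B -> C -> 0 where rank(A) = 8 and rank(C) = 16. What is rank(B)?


For a short exact sequence 0 -> A -> B -> C -> 0,
rank is additive: rank(B) = rank(A) + rank(C).
rank(B) = 8 + 16 = 24

24


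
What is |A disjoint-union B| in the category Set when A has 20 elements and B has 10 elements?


In Set, the coproduct A + B is the disjoint union.
|A + B| = |A| + |B| = 20 + 10 = 30

30


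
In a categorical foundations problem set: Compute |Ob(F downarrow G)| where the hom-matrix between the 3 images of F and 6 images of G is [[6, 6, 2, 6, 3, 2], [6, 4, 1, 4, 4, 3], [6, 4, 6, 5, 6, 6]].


Objects of (F downarrow G) are triples (a, b, h: F(a)->G(b)).
The count equals the sum of all entries in the hom-matrix.
sum(row 0) = 25
sum(row 1) = 22
sum(row 2) = 33
Grand total = 80

80


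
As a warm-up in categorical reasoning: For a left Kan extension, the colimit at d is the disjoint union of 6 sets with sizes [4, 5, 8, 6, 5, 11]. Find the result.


Pointwise, the left Kan extension (Lan_F H)(d) is the colimit, indexed
by the comma category (F downarrow d), of H composed with the
projection (F downarrow d) -> C. Here that colimit is given
as a coproduct (disjoint union) of sets, so its cardinality is the
sum of the sizes of the summands.
Coproduct of sets with sizes: 4 + 5 + 8 + 6 + 5 + 11
= 39

39


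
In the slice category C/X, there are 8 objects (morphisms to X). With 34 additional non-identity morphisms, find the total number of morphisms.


In the slice category C/X, objects are morphisms to X.
Identity morphisms: 8 (one per object of C/X).
Non-identity morphisms: 34.
Total = 8 + 34 = 42

42


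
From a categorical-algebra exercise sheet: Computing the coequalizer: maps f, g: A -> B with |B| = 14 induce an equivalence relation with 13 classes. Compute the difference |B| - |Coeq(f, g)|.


The coequalizer Coeq(f, g) = B / ~ has one element per equivalence class.
|B| = 14, |Coeq(f, g)| = 13.
|B| - |Coeq(f, g)| = 14 - 13 = 1.

1


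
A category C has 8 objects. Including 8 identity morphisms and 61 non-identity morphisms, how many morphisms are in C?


Each object has an identity morphism, giving 8 identities.
Adding the 61 non-identity morphisms:
Total = 8 + 61 = 69

69


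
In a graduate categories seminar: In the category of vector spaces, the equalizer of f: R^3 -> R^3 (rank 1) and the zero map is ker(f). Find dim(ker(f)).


The equalizer of f and the zero map is ker(f).
By the rank-nullity theorem: dim(ker(f)) = dim(domain) - rank(f).
dim(ker(f)) = 3 - 1 = 2

2


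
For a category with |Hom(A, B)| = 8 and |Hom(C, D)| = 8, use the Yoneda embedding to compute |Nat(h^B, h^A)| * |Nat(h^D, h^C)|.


By the Yoneda lemma, Nat(h^B, h^A) is isomorphic to Hom(A, B),
so |Nat(h^B, h^A)| = |Hom(A, B)| and |Nat(h^D, h^C)| = |Hom(C, D)|.
|Hom(A, B)| = 8, |Hom(C, D)| = 8.
|Nat(h^B, h^A) x Nat(h^D, h^C)| = 8 * 8 = 64

64


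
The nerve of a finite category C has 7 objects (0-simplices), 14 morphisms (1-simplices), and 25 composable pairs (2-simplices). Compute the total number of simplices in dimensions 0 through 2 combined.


The 2-skeleton of the nerve N(C) consists of simplices in dimensions 0, 1, 2:
  |N(C)_0| = 7 (objects)
  |N(C)_1| = 14 (morphisms)
  |N(C)_2| = 25 (composable pairs)
Total = 7 + 14 + 25 = 46

46


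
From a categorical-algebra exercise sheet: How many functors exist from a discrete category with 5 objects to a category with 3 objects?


A functor from a discrete category C to D is determined by
where each object maps. Each of the 5 objects of C can map
to any of the 3 objects of D independently.
Number of functors = 3^5 = 243

243


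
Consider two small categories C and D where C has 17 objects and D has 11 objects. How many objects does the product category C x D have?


The product category C x D has objects that are pairs (c, d).
Number of pairs = |Ob(C)| * |Ob(D)| = 17 * 11 = 187

187


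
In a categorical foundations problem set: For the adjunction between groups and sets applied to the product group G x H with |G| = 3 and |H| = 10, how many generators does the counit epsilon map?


The counit epsilon_K: F(U(K)) -> K of the Free-Forgetful adjunction
maps |K| generators of F(U(K)) into K. For K = G x H (the product group),
|G x H| = |G| * |H|.
Total generators mapped = 3 * 10 = 30.

30


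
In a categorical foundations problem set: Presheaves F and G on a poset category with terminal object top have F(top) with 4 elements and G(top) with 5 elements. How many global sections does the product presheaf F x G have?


Global sections of a presheaf on a poset with terminal top satisfy
Gamma(H) ~ H(top). Presheaves admit pointwise products, so
(F x G)(top) = F(top) x G(top) (Cartesian product).
|Gamma(F x G)| = |F(top)| * |G(top)| = 4 * 5 = 20.

20


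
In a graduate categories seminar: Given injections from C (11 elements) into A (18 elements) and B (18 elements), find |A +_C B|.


The pushout A +_C B identifies the images of C in A and B.
|A +_C B| = |A| + |B| - |C| (for injections).
= 18 + 18 - 11 = 25

25


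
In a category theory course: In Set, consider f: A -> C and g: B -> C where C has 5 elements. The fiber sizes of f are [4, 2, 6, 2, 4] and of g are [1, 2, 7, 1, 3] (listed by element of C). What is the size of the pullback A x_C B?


The pullback A x_C B consists of pairs (a, b) with f(a) = g(b).
For each element c in C, the fiber product has |f^-1(c)| * |g^-1(c)| elements.
Summing over C: 4 * 1 + 2 * 2 + 6 * 7 + 2 * 1 + 4 * 3
= 4 + 4 + 42 + 2 + 12 = 64

64


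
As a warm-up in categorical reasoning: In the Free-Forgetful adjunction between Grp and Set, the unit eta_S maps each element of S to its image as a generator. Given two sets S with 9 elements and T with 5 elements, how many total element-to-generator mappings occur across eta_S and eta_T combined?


The unit eta_X: X -> U(F(X)) of the Free-Forgetful adjunction
maps each element of X to a generator of F(X). For X = S + T (disjoint
union in Set), |S + T| = |S| + |T|.
Total mappings = 9 + 5 = 14.

14


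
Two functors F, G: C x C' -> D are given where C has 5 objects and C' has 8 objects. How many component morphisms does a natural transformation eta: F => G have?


A natural transformation eta: F => G assigns one component morphism per
object of the domain category.
The domain is the product category C x C', so
|Ob(C x C')| = |Ob(C)| * |Ob(C')| = 5 * 8 = 40.
Therefore eta has 40 component morphisms.

40


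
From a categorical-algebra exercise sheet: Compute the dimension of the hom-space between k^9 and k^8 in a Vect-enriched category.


In Vect-enriched categories, Hom(k^n, k^m) is the space of m x n matrices.
dim(Hom(k^9, k^8)) = 8 * 9 = 72

72


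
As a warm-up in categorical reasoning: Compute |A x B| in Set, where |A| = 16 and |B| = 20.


In Set, the product A x B is the Cartesian product.
By the universal property, |A x B| = |A| * |B|.
|A x B| = 16 * 20 = 320

320


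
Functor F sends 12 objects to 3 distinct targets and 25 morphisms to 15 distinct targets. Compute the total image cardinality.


The image of F consists of distinct objects and distinct morphisms.
|Im(F)| on objects = 3
|Im(F)| on morphisms = 15
Total image cardinality = 3 + 15 = 18

18


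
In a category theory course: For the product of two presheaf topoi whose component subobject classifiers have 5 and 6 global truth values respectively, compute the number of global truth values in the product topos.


In a product of presheaf topoi E_1 x E_2, the subobject classifier
is Omega = Omega_1 x Omega_2 (componentwise), so
|Omega(top)| = |Omega_1(top_1)| * |Omega_2(top_2)|.
= 5 * 6 = 30.

30


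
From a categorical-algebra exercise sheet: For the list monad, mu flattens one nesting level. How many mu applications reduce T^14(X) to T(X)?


Each application of mu: T^2 -> T removes one layer of nesting.
Starting at depth 14 (i.e., T^14(X)), we need to reach T(X).
Number of mu applications = 14 - 1 = 13

13


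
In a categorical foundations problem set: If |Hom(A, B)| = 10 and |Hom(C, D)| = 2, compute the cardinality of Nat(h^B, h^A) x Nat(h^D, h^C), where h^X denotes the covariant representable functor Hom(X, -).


By the Yoneda lemma, Nat(h^B, h^A) is isomorphic to Hom(A, B),
so |Nat(h^B, h^A)| = |Hom(A, B)| and |Nat(h^D, h^C)| = |Hom(C, D)|.
|Hom(A, B)| = 10, |Hom(C, D)| = 2.
|Nat(h^B, h^A) x Nat(h^D, h^C)| = 10 * 2 = 20

20


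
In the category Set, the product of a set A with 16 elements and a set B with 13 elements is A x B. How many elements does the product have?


In Set, the product A x B is the Cartesian product.
By the universal property, |A x B| = |A| * |B|.
|A x B| = 16 * 13 = 208

208


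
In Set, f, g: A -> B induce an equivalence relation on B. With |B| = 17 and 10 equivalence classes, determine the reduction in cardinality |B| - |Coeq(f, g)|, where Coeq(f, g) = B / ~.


The coequalizer Coeq(f, g) = B / ~ has one element per equivalence class.
|B| = 17, |Coeq(f, g)| = 10.
|B| - |Coeq(f, g)| = 17 - 10 = 7.

7


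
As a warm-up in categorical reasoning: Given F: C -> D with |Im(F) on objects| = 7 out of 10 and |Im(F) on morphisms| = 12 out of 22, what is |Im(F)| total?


The image of F consists of distinct objects and distinct morphisms.
|Im(F)| on objects = 7
|Im(F)| on morphisms = 12
Total image cardinality = 7 + 12 = 19

19


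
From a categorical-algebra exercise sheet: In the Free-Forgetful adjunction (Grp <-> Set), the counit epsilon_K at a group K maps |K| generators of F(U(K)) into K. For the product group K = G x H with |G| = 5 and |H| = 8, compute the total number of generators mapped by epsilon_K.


The counit epsilon_K: F(U(K)) -> K of the Free-Forgetful adjunction
maps |K| generators of F(U(K)) into K. For K = G x H (the product group),
|G x H| = |G| * |H|.
Total generators mapped = 5 * 8 = 40.

40


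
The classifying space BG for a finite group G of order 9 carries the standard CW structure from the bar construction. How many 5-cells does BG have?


In the bar-construction CW model of BG, the n-cells are indexed by
n-tuples [g_1|...|g_n] of non-identity elements of G (degenerate
simplices with some g_i = e do not contribute cells), so there are
(|G| - 1)^n n-cells.
For dim = 5 with |G| = 9:
cells = (9 - 1)^5 = 8^5 = 32768

32768


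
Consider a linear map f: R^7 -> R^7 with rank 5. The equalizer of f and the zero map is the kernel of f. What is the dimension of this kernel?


The equalizer of f and the zero map is ker(f).
By the rank-nullity theorem: dim(ker(f)) = dim(domain) - rank(f).
dim(ker(f)) = 7 - 5 = 2

2


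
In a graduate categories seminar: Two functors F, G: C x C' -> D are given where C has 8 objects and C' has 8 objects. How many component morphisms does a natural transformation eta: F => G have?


A natural transformation eta: F => G assigns one component morphism per
object of the domain category.
The domain is the product category C x C', so
|Ob(C x C')| = |Ob(C)| * |Ob(C')| = 8 * 8 = 64.
Therefore eta has 64 component morphisms.

64


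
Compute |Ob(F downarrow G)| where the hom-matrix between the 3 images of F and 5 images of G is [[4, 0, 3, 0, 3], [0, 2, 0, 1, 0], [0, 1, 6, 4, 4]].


Objects of (F downarrow G) are triples (a, b, h: F(a)->G(b)).
The count equals the sum of all entries in the hom-matrix.
sum(row 0) = 10
sum(row 1) = 3
sum(row 2) = 15
Grand total = 28

28


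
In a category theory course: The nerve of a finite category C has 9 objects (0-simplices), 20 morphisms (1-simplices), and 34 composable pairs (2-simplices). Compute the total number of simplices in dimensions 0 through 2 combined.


The 2-skeleton of the nerve N(C) consists of simplices in dimensions 0, 1, 2:
  |N(C)_0| = 9 (objects)
  |N(C)_1| = 20 (morphisms)
  |N(C)_2| = 34 (composable pairs)
Total = 9 + 20 + 34 = 63

63


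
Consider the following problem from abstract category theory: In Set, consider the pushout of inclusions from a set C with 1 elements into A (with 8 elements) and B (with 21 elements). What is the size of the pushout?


The pushout A +_C B identifies the images of C in A and B.
|A +_C B| = |A| + |B| - |C| (for injections).
= 8 + 21 - 1 = 28

28


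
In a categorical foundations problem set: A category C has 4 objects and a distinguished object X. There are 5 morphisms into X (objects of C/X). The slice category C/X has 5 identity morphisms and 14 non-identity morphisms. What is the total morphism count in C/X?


In the slice category C/X, objects are morphisms to X.
Identity morphisms: 5 (one per object of C/X).
Non-identity morphisms: 14.
Total = 5 + 14 = 19

19


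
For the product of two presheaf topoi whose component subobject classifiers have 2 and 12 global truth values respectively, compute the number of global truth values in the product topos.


In a product of presheaf topoi E_1 x E_2, the subobject classifier
is Omega = Omega_1 x Omega_2 (componentwise), so
|Omega(top)| = |Omega_1(top_1)| * |Omega_2(top_2)|.
= 2 * 12 = 24.

24


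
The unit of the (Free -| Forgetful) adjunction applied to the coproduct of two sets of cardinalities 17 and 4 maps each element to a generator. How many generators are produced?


The unit eta_X: X -> U(F(X)) of the Free-Forgetful adjunction
maps each element of X to a generator of F(X). For X = S + T (disjoint
union in Set), |S + T| = |S| + |T|.
Total mappings = 17 + 4 = 21.

21


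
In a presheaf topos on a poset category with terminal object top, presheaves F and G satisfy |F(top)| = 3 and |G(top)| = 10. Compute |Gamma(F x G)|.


Global sections of a presheaf on a poset with terminal top satisfy
Gamma(H) ~ H(top). Presheaves admit pointwise products, so
(F x G)(top) = F(top) x G(top) (Cartesian product).
|Gamma(F x G)| = |F(top)| * |G(top)| = 3 * 10 = 30.

30


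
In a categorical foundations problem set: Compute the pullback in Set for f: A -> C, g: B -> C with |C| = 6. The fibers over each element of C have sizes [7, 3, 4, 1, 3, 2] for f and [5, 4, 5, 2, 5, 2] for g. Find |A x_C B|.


The pullback A x_C B consists of pairs (a, b) with f(a) = g(b).
For each element c in C, the fiber product has |f^-1(c)| * |g^-1(c)| elements.
Summing over C: 7 * 5 + 3 * 4 + 4 * 5 + 1 * 2 + 3 * 5 + 2 * 2
= 35 + 12 + 20 + 2 + 15 + 4 = 88

88


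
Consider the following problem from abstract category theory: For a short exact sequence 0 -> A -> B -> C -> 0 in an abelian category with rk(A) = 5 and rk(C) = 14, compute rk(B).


For a short exact sequence 0 -> A -> B -> C -> 0,
rank is additive: rank(B) = rank(A) + rank(C).
rank(B) = 5 + 14 = 19

19


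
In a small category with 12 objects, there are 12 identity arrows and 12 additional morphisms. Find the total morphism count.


Each object has an identity morphism, giving 12 identities.
Adding the 12 non-identity morphisms:
Total = 12 + 12 = 24

24


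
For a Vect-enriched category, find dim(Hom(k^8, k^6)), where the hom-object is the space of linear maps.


In Vect-enriched categories, Hom(k^n, k^m) is the space of m x n matrices.
dim(Hom(k^8, k^6)) = 6 * 8 = 48

48


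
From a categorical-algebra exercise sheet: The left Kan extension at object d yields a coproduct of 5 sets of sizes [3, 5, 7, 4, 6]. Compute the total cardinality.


Pointwise, the left Kan extension (Lan_F H)(d) is the colimit, indexed
by the comma category (F downarrow d), of H composed with the
projection (F downarrow d) -> C. Here that colimit is given
as a coproduct (disjoint union) of sets, so its cardinality is the
sum of the sizes of the summands.
Coproduct of sets with sizes: 3 + 5 + 7 + 4 + 6
= 25

25


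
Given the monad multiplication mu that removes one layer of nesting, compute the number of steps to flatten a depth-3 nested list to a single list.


Each application of mu: T^2 -> T removes one layer of nesting.
Starting at depth 3 (i.e., T^3(X)), we need to reach T(X).
Number of mu applications = 3 - 1 = 2

2


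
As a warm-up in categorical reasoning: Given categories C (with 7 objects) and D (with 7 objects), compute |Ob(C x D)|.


The product category C x D has objects that are pairs (c, d).
Number of pairs = |Ob(C)| * |Ob(D)| = 7 * 7 = 49

49


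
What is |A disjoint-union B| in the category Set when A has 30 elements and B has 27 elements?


In Set, the coproduct A + B is the disjoint union.
|A + B| = |A| + |B| = 30 + 27 = 57

57


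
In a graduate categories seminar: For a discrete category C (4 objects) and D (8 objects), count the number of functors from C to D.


A functor from a discrete category C to D is determined by
where each object maps. Each of the 4 objects of C can map
to any of the 8 objects of D independently.
Number of functors = 8^4 = 4096

4096


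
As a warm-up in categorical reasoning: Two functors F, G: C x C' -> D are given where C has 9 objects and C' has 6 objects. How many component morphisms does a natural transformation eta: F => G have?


A natural transformation eta: F => G assigns one component morphism per
object of the domain category.
The domain is the product category C x C', so
|Ob(C x C')| = |Ob(C)| * |Ob(C')| = 9 * 6 = 54.
Therefore eta has 54 component morphisms.

54


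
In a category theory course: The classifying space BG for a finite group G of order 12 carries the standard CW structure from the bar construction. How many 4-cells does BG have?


In the bar-construction CW model of BG, the n-cells are indexed by
n-tuples [g_1|...|g_n] of non-identity elements of G (degenerate
simplices with some g_i = e do not contribute cells), so there are
(|G| - 1)^n n-cells.
For dim = 4 with |G| = 12:
cells = (12 - 1)^4 = 11^4 = 14641

14641


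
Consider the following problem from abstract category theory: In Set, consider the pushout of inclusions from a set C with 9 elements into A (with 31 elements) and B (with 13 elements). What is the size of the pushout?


The pushout A +_C B identifies the images of C in A and B.
|A +_C B| = |A| + |B| - |C| (for injections).
= 31 + 13 - 9 = 35

35


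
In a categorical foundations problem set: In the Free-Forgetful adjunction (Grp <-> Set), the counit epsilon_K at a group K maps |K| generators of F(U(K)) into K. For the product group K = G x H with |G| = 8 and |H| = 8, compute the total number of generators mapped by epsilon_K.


The counit epsilon_K: F(U(K)) -> K of the Free-Forgetful adjunction
maps |K| generators of F(U(K)) into K. For K = G x H (the product group),
|G x H| = |G| * |H|.
Total generators mapped = 8 * 8 = 64.

64


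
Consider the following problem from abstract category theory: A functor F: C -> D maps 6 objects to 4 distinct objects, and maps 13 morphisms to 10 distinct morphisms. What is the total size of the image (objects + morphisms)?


The image of F consists of distinct objects and distinct morphisms.
|Im(F)| on objects = 4
|Im(F)| on morphisms = 10
Total image cardinality = 4 + 10 = 14

14


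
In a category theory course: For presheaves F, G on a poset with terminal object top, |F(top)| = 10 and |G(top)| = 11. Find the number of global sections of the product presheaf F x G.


Global sections of a presheaf on a poset with terminal top satisfy
Gamma(H) ~ H(top). Presheaves admit pointwise products, so
(F x G)(top) = F(top) x G(top) (Cartesian product).
|Gamma(F x G)| = |F(top)| * |G(top)| = 10 * 11 = 110.

110


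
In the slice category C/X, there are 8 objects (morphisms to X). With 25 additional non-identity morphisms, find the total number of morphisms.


In the slice category C/X, objects are morphisms to X.
Identity morphisms: 8 (one per object of C/X).
Non-identity morphisms: 25.
Total = 8 + 25 = 33

33


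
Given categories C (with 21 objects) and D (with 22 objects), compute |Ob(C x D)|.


The product category C x D has objects that are pairs (c, d).
Number of pairs = |Ob(C)| * |Ob(D)| = 21 * 22 = 462

462


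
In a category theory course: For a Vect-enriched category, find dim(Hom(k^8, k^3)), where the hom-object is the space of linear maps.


In Vect-enriched categories, Hom(k^n, k^m) is the space of m x n matrices.
dim(Hom(k^8, k^3)) = 3 * 8 = 24

24


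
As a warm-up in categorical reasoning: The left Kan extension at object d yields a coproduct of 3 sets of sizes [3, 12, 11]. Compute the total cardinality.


Pointwise, the left Kan extension (Lan_F H)(d) is the colimit, indexed
by the comma category (F downarrow d), of H composed with the
projection (F downarrow d) -> C. Here that colimit is given
as a coproduct (disjoint union) of sets, so its cardinality is the
sum of the sizes of the summands.
Coproduct of sets with sizes: 3 + 12 + 11
= 26

26


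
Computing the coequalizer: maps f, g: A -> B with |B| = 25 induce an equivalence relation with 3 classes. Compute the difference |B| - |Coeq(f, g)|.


The coequalizer Coeq(f, g) = B / ~ has one element per equivalence class.
|B| = 25, |Coeq(f, g)| = 3.
|B| - |Coeq(f, g)| = 25 - 3 = 22.

22


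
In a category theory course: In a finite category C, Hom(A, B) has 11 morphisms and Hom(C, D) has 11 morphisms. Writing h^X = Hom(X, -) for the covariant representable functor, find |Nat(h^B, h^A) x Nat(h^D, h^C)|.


By the Yoneda lemma, Nat(h^B, h^A) is isomorphic to Hom(A, B),
so |Nat(h^B, h^A)| = |Hom(A, B)| and |Nat(h^D, h^C)| = |Hom(C, D)|.
|Hom(A, B)| = 11, |Hom(C, D)| = 11.
|Nat(h^B, h^A) x Nat(h^D, h^C)| = 11 * 11 = 121

121


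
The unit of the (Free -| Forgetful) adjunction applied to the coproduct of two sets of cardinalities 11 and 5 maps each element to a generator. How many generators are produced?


The unit eta_X: X -> U(F(X)) of the Free-Forgetful adjunction
maps each element of X to a generator of F(X). For X = S + T (disjoint
union in Set), |S + T| = |S| + |T|.
Total mappings = 11 + 5 = 16.

16
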